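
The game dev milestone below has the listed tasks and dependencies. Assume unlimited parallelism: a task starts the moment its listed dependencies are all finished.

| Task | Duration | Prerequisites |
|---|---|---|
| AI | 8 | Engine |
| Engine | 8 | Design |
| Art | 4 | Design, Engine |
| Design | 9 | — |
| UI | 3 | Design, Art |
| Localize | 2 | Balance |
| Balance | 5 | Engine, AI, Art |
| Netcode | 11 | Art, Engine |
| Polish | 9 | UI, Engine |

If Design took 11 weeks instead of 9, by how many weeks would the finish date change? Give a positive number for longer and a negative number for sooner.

2

Critical path before the change: Design→Engine→Art→UI→Polish = 9+8+4+3+9 = 33 giving 33 weeks.
Design is on the critical path; changing it to 11 makes that path 35 weeks.
No other chain overtakes it, so the finish is 35 weeks.
Change in finish: 35 − 33 = +2 weeks.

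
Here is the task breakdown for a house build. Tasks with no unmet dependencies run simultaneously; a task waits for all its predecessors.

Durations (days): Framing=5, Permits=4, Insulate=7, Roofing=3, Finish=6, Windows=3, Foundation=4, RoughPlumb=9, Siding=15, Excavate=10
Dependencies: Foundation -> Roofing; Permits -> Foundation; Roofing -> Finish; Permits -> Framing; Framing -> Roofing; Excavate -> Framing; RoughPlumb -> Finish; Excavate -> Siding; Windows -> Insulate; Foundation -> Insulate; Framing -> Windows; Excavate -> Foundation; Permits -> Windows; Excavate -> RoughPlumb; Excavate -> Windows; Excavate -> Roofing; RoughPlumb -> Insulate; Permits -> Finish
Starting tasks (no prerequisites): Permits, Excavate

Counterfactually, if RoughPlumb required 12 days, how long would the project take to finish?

Critical path before the change: Excavate→RoughPlumb→Insulate = 10+9+7 = 26 giving 26 days.
Since RoughPlumb is critical, the +3 change carries straight to that chain (now 29 days).
No other chain overtakes it, so the finish is 29 days.

29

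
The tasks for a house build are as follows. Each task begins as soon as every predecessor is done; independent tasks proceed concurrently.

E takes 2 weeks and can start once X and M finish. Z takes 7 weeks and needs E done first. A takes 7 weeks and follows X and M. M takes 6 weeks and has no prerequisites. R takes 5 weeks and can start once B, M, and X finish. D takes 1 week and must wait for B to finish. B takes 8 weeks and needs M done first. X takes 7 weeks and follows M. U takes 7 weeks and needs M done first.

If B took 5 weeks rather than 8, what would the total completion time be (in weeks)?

22

Critical path before the change: M→X→E→Z = 6+7+2+7 = 22 giving 22 weeks.
B is off the critical path — its longest chain is 19 weeks, giving 3 of slack.
That remains the longest chain; total 22 weeks.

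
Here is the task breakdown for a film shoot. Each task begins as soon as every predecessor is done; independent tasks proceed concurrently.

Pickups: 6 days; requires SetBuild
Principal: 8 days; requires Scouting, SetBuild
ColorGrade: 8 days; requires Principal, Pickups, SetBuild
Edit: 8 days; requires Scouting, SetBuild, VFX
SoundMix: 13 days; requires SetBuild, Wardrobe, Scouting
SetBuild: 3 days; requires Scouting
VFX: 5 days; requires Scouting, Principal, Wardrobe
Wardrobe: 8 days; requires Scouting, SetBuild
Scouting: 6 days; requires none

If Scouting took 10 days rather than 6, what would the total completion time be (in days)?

34

Critical path before the change: Scouting→SetBuild→Wardrobe→VFX→Edit = 6+3+8+5+8 = 30 giving 30 days.
Scouting lies on that path, so at 10 days the path becomes 34 days.
The critical path is still Scouting→SetBuild→Wardrobe→VFX→Edit; finish is now 34 days.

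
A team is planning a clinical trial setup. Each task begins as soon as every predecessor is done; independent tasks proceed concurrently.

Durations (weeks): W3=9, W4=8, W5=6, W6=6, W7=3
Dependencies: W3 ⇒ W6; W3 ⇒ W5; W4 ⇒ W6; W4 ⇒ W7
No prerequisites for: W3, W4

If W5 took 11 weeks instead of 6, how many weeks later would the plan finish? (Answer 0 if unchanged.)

5

Actual critical path: W3→W5 = 9+6 = 15 ⇒ 15 weeks.
Since W5 is critical, the +5 change carries straight to that chain (now 20 weeks).
The critical path is still W3→W5; finish is now 20 weeks.
Change in finish: 20 − 15 = +5 weeks.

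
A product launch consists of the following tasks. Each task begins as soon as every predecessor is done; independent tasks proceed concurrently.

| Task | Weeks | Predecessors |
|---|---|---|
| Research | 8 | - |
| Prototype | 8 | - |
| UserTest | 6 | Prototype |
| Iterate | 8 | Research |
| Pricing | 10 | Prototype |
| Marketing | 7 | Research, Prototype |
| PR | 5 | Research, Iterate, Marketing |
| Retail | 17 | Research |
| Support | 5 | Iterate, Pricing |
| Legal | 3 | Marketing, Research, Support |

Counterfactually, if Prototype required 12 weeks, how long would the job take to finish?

The binding path is Prototype→Pricing→Support→Legal = 8+10+5+3 = 26; finish at 26 weeks.
Since Prototype is critical, the +4 change carries straight to that chain (now 30 weeks).
That remains the longest chain; total 30 weeks.

30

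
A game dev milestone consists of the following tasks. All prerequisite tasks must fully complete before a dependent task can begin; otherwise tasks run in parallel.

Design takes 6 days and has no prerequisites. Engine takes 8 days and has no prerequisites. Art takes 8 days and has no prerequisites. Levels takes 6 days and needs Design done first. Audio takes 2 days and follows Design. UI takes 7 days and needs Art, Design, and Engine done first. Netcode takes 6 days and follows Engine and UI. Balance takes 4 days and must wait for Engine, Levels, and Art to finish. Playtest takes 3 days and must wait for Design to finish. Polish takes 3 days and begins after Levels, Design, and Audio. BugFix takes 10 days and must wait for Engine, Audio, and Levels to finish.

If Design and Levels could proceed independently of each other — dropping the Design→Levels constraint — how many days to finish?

With the dependency in place, Design→Levels→BugFix = 6+6+10 = 22 sets the finish at 22 days.
Without Design→Levels, Levels's earliest start moves from 6 to 0.
The longest chain is now Engine→UI→Netcode = 8+7+6 = 21, so the schedule takes 21 days.

21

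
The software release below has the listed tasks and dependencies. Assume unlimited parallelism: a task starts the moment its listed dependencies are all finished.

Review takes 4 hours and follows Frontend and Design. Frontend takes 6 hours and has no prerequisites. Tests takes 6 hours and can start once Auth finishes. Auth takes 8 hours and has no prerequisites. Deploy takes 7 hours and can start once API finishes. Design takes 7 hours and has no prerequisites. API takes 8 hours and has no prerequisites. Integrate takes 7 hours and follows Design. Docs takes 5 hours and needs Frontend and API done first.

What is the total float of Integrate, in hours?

1

The longest chain is API→Deploy = 8+7 = 15; overall finish 15 hours.
Longest path through Integrate: 14 hours (earliest finish 14, latest finish 15).
Float = 15 − 14 = 1.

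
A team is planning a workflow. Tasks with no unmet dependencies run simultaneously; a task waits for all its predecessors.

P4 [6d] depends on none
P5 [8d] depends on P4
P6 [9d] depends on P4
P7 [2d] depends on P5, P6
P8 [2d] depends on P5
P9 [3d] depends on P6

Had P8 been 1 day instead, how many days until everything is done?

The binding path is P4→P6→P9 = 6+9+3 = 18; finish at 18 days.
P8 has 2 days of float (longest path through it is 16).
That remains the longest chain; total 18 days.

18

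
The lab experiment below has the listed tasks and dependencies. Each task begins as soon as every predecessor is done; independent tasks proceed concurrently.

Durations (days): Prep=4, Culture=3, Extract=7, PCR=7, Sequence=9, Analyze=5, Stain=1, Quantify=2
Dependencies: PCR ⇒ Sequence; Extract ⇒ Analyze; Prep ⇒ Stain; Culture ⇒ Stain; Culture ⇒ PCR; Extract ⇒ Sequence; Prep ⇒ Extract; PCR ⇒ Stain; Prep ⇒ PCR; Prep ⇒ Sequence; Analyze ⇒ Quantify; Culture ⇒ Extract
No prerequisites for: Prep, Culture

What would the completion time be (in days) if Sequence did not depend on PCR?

Original critical path: Prep→Extract→Sequence = 4+7+9 = 20 ⇒ 20 days.
Dropping PCR→Sequence doesn't change Sequence's earliest start (11); another predecessor still binds.
The longest chain is now Prep→Extract→Sequence = 4+7+9 = 20, so the lab experiment takes 20 days.

20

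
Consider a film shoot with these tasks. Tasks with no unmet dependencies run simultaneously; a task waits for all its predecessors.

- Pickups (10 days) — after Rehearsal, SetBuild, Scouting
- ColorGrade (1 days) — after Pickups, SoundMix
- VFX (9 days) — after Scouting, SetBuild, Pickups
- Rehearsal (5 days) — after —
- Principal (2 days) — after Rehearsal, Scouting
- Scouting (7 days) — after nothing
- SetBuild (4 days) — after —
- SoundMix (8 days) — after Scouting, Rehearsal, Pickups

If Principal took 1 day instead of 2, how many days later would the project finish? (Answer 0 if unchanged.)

Critical path before the change: Scouting→Pickups→VFX = 7+10+9 = 26 giving 26 days.
Principal is off the critical path — its longest chain is 9 days, giving 17 of slack.
That remains the longest chain; total 26 days.
Change in finish: 26 − 26 = +0 days.

0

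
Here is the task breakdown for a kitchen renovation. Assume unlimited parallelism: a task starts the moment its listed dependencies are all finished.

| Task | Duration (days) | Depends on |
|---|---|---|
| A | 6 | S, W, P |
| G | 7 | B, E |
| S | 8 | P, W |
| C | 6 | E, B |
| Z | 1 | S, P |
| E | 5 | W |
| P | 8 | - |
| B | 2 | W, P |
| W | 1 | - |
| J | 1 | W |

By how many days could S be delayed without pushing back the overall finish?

0

The longest chain is P→S→A = 8+8+6 = 22; overall finish 22 days.
S finishes as early as 16 and must finish by 16.
Slack of S = 8 − 8 = 0 days.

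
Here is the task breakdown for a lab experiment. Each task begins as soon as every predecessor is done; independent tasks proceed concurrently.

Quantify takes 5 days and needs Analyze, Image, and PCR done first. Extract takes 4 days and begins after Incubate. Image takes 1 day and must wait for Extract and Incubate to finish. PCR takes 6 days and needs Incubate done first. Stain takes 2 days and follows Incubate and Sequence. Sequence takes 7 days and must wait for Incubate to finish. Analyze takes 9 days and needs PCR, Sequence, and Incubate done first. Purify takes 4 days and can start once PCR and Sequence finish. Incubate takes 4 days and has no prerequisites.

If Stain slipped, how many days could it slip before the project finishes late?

12

The longest chain is Incubate→Sequence→Analyze→Quantify = 4+7+9+5 = 25; overall finish 25 days.
Longest path through Stain: 13 days (earliest finish 13, latest finish 25).
So Stain can slip 25 − 13 = 12 days.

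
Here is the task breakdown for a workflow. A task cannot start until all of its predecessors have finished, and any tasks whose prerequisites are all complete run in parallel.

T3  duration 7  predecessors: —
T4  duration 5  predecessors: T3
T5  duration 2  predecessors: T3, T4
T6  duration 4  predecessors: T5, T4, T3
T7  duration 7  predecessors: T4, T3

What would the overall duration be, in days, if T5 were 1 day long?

19

As given, the longest chain is T3→T4→T7 = 7+5+7 = 19, so the finish is 19 days.
T5 has 1 day of float (longest path through it is 18).
The critical path is still T3→T4→T7; finish is now 19 days.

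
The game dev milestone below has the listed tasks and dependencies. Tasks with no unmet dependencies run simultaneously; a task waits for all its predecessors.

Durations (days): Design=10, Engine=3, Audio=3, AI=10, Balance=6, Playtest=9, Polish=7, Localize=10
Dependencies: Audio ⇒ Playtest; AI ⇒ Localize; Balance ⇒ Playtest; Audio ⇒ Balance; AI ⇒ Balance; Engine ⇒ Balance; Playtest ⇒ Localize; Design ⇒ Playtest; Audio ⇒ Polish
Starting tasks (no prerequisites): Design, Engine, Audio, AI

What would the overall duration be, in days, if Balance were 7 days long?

The binding path is AI→Balance→Playtest→Localize = 10+6+9+10 = 35; finish at 35 days.
Balance lies on that path, so at 7 days the path becomes 36 days.
No other chain overtakes it, so the finish is 36 days.

36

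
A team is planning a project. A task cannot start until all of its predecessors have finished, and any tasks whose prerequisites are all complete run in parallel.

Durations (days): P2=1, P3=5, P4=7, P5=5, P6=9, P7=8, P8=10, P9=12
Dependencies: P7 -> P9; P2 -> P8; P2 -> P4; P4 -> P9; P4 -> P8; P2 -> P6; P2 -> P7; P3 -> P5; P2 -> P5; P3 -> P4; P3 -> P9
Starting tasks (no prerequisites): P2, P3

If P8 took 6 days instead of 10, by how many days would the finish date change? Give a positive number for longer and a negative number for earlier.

The binding path is P3→P4→P9 = 5+7+12 = 24; finish at 24 days.
P8 has 2 days of float (longest path through it is 22).
The critical path is still P3→P4→P9; finish is now 24 days.
Change in finish: 24 − 24 = +0 days.

0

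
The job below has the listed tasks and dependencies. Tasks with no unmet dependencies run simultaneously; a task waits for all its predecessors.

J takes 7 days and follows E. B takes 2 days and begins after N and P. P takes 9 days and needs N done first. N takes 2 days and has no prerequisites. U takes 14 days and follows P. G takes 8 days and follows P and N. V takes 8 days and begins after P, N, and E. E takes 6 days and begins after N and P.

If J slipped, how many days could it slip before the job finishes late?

1

Critical path: N→P→E→V = 2+9+6+8 = 25, so the finish is 25 days.
Longest path through J: 24 days (earliest finish 24, latest finish 25).
So J can slip 25 − 24 = 1 day.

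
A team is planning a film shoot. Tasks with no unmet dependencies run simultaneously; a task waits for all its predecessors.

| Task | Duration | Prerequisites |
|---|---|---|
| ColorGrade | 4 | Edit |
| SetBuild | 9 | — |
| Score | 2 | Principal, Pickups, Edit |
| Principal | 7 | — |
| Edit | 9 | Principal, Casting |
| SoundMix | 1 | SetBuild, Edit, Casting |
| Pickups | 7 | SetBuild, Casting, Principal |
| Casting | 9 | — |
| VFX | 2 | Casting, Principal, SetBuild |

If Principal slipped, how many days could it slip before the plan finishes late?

Critical path: Casting→Edit→ColorGrade = 9+9+4 = 22, so the finish is 22 days.
Principal finishes as early as 7 and must finish by 9.
Slack of Principal = 2 − 0 = 2 days.

2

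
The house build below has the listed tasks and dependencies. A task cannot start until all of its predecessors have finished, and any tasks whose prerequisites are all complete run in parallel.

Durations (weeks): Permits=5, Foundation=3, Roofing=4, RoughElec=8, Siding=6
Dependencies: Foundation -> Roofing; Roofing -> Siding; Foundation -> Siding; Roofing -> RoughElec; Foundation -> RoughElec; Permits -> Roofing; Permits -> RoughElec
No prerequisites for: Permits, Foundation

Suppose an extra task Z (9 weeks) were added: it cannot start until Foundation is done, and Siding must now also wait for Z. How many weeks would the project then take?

18

Originally the project takes 17 weeks.
With Z inserted, Siding now waits for max(Foundation, Roofing, Z).
New critical path: Foundation→Z→Siding = 3+9+6 = 18 ⇒ 18 weeks.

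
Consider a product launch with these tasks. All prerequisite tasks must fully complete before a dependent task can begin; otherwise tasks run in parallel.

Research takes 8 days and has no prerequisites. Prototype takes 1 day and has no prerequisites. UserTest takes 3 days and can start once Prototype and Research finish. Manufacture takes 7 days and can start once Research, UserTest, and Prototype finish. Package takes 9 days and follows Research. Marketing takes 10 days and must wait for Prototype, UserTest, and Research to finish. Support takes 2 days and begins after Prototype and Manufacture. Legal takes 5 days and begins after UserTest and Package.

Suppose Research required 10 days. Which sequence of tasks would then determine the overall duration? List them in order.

As given, the longest chain is Research→Package→Legal = 8+9+5 = 22, so the finish is 22 days.
Research lies on that path, so at 10 days the path becomes 24 days.
The critical path is still Research→Package→Legal; finish is now 24 days.

Research, Package, Legal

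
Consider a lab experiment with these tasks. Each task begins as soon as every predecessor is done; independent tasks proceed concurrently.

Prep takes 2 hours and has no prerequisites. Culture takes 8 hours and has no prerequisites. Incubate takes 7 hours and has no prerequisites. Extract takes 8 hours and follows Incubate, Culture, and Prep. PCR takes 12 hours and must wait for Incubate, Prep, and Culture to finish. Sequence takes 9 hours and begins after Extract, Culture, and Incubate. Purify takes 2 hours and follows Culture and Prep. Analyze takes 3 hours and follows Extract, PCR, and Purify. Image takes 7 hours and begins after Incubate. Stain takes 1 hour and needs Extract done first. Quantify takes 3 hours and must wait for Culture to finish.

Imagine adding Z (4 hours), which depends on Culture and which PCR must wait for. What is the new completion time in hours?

Originally the job takes 25 hours.
With Z inserted, PCR now waits for max(Incubate, Prep, Culture, Z).
New critical path: Culture→Z→PCR→Analyze = 8+4+12+3 = 27 ⇒ 27 hours.

27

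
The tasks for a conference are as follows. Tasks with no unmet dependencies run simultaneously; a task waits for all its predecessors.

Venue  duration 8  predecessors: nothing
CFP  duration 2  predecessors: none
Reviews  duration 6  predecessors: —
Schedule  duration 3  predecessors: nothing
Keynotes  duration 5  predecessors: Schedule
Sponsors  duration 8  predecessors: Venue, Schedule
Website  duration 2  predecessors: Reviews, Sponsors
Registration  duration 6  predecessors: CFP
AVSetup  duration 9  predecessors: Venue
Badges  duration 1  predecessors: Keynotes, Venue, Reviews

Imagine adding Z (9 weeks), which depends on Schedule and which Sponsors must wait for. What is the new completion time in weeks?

22

Originally the conference takes 18 weeks.
With Z inserted, Sponsors now waits for max(Venue, Schedule, Z).
New critical path: Schedule→Z→Sponsors→Website = 3+9+8+2 = 22 ⇒ 22 weeks.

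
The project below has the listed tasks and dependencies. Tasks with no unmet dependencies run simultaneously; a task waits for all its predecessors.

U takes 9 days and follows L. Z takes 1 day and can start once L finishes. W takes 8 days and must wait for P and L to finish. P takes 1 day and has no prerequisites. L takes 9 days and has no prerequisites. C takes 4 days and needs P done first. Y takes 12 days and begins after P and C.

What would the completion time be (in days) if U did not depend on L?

17

With the dependency in place, L→U = 9+9 = 18 sets the finish at 18 days.
Without L→U, U's earliest start moves from 9 to 0.
After: L→W = 9+8 = 17 → 17 days.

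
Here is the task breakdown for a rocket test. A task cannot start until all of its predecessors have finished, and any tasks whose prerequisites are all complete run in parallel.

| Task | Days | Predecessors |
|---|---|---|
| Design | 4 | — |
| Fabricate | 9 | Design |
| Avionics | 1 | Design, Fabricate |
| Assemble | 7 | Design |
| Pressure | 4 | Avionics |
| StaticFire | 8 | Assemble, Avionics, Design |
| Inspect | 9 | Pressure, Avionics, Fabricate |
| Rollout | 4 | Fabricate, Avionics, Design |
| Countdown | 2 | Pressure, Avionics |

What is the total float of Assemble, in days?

The longest chain is Design→Fabricate→Avionics→Pressure→Inspect = 4+9+1+4+9 = 27; overall finish 27 days.
Longest path through Assemble: 19 days (earliest finish 11, latest finish 19).
Slack of Assemble = 12 − 4 = 8 days.

8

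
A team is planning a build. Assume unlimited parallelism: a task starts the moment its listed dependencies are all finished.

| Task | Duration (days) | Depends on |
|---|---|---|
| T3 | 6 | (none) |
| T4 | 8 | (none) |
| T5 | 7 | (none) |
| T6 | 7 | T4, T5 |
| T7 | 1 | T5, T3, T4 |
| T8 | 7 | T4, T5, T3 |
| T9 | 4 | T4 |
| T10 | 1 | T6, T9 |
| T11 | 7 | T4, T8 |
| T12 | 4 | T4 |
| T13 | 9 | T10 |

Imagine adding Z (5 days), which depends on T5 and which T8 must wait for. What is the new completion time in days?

26

Originally the project takes 25 days.
With Z inserted, T8 now waits for max(T4, T5, T3, Z).
New critical path: T5→Z→T8→T11 = 7+5+7+7 = 26 ⇒ 26 days.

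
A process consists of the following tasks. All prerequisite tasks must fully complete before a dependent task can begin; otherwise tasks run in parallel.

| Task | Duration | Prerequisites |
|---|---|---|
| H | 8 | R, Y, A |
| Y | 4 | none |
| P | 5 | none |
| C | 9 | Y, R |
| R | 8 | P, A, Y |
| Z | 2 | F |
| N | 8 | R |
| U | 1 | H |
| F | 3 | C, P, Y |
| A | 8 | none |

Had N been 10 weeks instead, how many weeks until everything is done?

30

The binding path is A→R→C→F→Z = 8+8+9+3+2 = 30; finish at 30 weeks.
N has 6 weeks of float (longest path through it is 24).
No other chain overtakes it, so the finish is 30 weeks.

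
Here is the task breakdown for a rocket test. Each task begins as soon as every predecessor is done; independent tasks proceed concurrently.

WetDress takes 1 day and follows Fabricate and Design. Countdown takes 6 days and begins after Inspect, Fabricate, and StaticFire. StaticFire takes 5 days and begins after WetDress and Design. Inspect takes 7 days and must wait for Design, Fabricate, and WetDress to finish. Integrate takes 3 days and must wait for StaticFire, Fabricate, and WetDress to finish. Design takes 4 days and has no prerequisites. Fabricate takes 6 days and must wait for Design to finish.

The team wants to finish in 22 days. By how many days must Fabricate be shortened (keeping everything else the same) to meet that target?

Current finish: 24 days; target: 22.
Fabricate is on every critical path, so each day cut from Fabricate cuts the finish by one (this holds down to a finish of 19).
Need 24 − 22 = 2 days off Fabricate → Fabricate becomes 4 days, finish becomes 22.

2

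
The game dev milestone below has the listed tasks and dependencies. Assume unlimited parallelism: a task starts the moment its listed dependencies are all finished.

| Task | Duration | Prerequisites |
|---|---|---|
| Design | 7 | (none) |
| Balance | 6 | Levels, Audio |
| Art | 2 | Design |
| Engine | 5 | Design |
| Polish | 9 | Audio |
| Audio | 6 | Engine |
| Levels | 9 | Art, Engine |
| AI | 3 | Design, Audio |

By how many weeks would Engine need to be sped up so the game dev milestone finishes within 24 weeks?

Current finish: 27 weeks; target: 24.
Engine is on every critical path, so each week cut from Engine cuts the finish by one (this holds down to a finish of 24).
Need 27 − 24 = 3 weeks off Engine → Engine becomes 2 weeks, finish becomes 24.

3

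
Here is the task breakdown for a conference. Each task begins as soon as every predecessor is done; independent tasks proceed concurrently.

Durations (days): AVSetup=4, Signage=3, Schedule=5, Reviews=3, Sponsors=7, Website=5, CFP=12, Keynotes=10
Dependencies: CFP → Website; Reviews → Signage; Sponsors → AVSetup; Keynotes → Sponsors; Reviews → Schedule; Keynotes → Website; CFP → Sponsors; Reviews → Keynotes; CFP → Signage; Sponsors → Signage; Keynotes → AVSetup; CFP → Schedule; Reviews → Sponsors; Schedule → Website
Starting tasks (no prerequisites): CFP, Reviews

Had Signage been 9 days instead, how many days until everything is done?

Baseline: Reviews→Keynotes→Sponsors→AVSetup = 3+10+7+4 = 24 → 24 days.
Signage has 1 day of float (longest path through it is 23).
Now Reviews→Keynotes→Sponsors→Signage = 3+10+7+9 = 29 is longest, so the finish becomes 29 days.

29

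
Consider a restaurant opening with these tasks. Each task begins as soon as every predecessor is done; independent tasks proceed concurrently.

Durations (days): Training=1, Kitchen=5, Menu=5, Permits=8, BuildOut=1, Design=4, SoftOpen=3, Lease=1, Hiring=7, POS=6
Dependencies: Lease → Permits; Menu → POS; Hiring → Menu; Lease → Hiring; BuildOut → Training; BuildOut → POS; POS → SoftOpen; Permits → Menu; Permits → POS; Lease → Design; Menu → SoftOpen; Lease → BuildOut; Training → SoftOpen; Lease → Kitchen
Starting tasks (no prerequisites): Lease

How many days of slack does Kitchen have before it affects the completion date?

17

Critical path: Lease→Permits→Menu→POS→SoftOpen = 1+8+5+6+3 = 23, so the finish is 23 days.
The longest chain containing Kitchen totals 6 days.
So Kitchen can slip 23 − 6 = 17 days.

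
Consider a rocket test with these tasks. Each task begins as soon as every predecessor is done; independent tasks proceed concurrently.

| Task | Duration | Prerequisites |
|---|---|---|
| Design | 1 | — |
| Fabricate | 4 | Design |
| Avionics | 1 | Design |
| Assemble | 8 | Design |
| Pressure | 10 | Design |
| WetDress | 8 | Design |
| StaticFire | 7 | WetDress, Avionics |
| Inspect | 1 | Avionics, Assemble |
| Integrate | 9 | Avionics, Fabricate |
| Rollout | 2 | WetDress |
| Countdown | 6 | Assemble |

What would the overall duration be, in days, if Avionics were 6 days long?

The binding path is Design→WetDress→StaticFire = 1+8+7 = 16; finish at 16 days.
Avionics has 5 days of float (longest path through it is 11).
The binding chain switches to Design→Avionics→Integrate = 1+6+9 = 16; finish 16 days.

16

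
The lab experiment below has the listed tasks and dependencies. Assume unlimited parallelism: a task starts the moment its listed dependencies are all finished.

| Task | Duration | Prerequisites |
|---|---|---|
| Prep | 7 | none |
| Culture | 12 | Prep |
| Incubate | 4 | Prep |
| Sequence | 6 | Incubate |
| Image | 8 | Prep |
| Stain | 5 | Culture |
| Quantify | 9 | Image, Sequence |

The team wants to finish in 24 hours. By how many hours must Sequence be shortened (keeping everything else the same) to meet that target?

Current finish: 26 hours; target: 24.
Sequence is on every critical path, so each hour cut from Sequence cuts the finish by one (this holds down to a finish of 24).
Need 26 − 24 = 2 hours off Sequence → Sequence becomes 4 hours, finish becomes 24.

2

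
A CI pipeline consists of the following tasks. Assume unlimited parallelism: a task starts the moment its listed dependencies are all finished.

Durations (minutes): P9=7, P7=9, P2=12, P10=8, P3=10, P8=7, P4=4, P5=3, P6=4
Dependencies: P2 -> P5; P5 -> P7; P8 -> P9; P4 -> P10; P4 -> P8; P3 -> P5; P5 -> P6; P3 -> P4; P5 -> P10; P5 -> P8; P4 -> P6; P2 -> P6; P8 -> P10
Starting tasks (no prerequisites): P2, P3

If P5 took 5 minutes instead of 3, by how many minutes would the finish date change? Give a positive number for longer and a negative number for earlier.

The binding path is P2→P5→P8→P10 = 12+3+7+8 = 30; finish at 30 minutes.
Since P5 is critical, the +2 change carries straight to that chain (now 32 minutes).
No other chain overtakes it, so the finish is 32 minutes.
Change in finish: 32 − 30 = +2 minutes.

2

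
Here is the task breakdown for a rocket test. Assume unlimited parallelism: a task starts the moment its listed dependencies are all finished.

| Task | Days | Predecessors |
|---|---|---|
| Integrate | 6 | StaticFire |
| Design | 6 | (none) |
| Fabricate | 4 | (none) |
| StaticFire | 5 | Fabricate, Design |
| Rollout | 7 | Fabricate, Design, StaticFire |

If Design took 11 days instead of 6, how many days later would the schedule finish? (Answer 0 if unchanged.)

Actual critical path: Design→StaticFire→Rollout = 6+5+7 = 18 ⇒ 18 days.
Design lies on that path, so at 11 days the path becomes 23 days.
The critical path is still Design→StaticFire→Rollout; finish is now 23 days.
Change in finish: 23 − 18 = +5 days.

5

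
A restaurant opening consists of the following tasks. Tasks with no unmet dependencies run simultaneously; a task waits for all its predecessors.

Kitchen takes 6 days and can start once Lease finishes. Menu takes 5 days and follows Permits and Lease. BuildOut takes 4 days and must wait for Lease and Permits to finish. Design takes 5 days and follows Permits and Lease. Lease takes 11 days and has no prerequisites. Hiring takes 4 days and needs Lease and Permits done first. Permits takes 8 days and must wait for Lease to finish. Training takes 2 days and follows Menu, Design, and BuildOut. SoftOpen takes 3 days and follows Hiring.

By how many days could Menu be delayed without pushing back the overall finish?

Critical path: Lease→Permits→Design→Training = 11+8+5+2 = 26, so the finish is 26 days.
Longest path through Menu: 26 days (earliest finish 24, latest finish 24).
So Menu can slip 24 − 24 = 0 days.

0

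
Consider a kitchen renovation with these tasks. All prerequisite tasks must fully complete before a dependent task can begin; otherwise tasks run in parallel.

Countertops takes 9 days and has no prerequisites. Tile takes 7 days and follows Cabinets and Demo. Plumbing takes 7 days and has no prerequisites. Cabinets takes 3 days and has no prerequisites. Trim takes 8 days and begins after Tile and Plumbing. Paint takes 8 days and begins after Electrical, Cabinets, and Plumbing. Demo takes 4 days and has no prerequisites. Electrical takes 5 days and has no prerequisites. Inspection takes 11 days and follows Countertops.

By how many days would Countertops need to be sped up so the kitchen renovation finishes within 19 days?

Current finish: 20 days; target: 19.
Countertops is on every critical path, so each day cut from Countertops cuts the finish by one (this holds down to a finish of 19).
Need 20 − 19 = 1 day off Countertops → Countertops becomes 8 days, finish becomes 19.

1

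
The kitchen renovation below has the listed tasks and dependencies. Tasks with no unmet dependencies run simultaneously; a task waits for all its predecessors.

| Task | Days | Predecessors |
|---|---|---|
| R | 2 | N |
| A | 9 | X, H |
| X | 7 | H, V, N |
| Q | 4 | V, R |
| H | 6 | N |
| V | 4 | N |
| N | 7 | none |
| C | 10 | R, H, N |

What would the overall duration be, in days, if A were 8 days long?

As given, the longest chain is N→H→X→A = 7+6+7+9 = 29, so the finish is 29 days.
Since A is critical, the -1 change carries straight to that chain (now 28 days).
The critical path is still N→H→X→A; finish is now 28 days.

28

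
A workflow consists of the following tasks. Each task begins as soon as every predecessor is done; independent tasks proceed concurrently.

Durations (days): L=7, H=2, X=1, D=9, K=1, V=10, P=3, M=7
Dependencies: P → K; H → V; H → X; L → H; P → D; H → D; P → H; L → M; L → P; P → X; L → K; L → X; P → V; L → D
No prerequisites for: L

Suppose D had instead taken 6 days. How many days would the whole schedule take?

The binding path is L→P→H→V = 7+3+2+10 = 22; finish at 22 days.
D is off the critical path — its longest chain is 21 days, giving 1 of slack.
No other chain overtakes it, so the finish is 22 days.

22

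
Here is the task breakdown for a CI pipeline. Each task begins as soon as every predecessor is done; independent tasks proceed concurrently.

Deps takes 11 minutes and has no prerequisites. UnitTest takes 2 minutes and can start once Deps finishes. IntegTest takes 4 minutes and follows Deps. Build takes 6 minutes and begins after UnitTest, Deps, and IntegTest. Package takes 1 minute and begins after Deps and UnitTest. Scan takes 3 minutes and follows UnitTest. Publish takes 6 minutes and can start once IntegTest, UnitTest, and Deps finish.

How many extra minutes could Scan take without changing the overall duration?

5

Deps→IntegTest→Build = 11+4+6 = 21 sets the makespan at 21 minutes.
The longest chain containing Scan totals 16 minutes.
Slack of Scan = 18 − 13 = 5 minutes.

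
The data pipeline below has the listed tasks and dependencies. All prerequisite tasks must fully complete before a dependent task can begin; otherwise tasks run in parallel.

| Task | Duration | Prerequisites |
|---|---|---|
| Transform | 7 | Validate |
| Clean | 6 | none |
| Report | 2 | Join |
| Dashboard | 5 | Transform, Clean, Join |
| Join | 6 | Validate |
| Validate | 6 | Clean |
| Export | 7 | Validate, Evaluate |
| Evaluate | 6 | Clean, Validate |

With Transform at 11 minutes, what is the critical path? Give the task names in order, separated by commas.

Clean, Validate, Transform, Dashboard

Actual critical path: Clean→Validate→Evaluate→Export = 6+6+6+7 = 25 ⇒ 25 minutes.
The longest path through Transform is only 24 minutes, so Transform has float 1.
New critical path: Clean→Validate→Transform→Dashboard = 6+6+11+5 = 28 ⇒ 28 minutes.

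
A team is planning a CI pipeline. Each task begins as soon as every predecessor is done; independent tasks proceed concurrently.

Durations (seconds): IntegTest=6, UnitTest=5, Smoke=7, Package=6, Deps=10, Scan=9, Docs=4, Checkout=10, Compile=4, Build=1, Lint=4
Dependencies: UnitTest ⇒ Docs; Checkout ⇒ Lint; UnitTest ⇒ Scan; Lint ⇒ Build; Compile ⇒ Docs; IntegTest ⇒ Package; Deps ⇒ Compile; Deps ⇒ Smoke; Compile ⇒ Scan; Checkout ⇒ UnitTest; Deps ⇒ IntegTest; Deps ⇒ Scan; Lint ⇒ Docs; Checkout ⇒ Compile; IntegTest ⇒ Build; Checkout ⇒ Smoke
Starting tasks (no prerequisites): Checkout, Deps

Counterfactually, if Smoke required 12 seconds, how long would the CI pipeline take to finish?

24

As given, the longest chain is Checkout→UnitTest→Scan = 10+5+9 = 24, so the finish is 24 seconds.
Smoke is off the critical path — its longest chain is 17 seconds, giving 7 of slack.
No other chain overtakes it, so the finish is 24 seconds.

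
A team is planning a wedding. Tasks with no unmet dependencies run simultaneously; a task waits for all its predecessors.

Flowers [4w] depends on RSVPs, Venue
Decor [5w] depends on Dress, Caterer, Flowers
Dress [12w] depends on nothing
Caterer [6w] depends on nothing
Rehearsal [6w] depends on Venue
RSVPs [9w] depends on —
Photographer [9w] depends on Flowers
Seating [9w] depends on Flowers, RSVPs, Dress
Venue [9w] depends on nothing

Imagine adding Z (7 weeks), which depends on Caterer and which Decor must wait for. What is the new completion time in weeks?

22

Originally the project takes 22 weeks.
With Z inserted, Decor now waits for max(Dress, Caterer, Flowers, Z).
New critical path: Venue→Flowers→Seating = 9+4+9 = 22 ⇒ 22 weeks.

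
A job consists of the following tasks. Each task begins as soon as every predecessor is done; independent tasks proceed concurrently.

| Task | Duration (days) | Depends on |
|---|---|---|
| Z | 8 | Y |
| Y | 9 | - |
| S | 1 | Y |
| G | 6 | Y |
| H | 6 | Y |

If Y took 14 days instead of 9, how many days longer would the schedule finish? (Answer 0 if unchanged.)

Critical path before the change: Y→Z = 9+8 = 17 giving 17 days.
Y lies on that path, so at 14 days the path becomes 22 days.
No other chain overtakes it, so the finish is 22 days.
Change in finish: 22 − 17 = +5 days.

5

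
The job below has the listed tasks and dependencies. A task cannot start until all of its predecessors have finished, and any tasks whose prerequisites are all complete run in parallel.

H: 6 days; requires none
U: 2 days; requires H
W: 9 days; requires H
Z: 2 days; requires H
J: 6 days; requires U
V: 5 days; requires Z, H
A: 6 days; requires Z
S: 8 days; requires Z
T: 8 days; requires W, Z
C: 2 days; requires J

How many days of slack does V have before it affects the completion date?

Critical path: H→W→T = 6+9+8 = 23, so the finish is 23 days.
Longest path through V: 13 days (earliest finish 13, latest finish 23).
So V can slip 23 − 13 = 10 days.

10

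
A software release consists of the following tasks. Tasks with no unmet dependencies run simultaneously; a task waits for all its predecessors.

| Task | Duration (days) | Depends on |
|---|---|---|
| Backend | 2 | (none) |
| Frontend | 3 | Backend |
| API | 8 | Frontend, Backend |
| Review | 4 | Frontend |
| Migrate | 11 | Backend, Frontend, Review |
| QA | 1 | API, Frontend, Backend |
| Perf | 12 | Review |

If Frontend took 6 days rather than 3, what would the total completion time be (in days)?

As given, the longest chain is Backend→Frontend→Review→Perf = 2+3+4+12 = 21, so the finish is 21 days.
Frontend is on the critical path; changing it to 6 makes that path 24 days.
No other chain overtakes it, so the finish is 24 days.

24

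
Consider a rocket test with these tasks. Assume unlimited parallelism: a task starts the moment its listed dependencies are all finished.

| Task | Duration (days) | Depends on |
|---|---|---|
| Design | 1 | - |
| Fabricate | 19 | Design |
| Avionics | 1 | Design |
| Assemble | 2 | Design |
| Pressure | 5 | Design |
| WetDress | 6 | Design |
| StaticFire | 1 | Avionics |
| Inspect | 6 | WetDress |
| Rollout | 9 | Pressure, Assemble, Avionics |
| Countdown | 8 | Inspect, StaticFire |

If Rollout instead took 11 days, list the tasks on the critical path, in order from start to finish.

Design, WetDress, Inspect, Countdown

Baseline: Design→WetDress→Inspect→Countdown = 1+6+6+8 = 21 → 21 days.
Rollout has 6 days of float (longest path through it is 15).
The critical path is still Design→WetDress→Inspect→Countdown; finish is now 21 days.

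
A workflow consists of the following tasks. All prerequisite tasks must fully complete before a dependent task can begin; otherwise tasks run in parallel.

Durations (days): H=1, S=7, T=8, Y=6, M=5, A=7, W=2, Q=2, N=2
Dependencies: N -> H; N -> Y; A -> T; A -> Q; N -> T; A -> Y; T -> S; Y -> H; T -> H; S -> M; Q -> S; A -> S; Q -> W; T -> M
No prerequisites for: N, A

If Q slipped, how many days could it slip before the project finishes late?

Critical path: A→T→S→M = 7+8+7+5 = 27, so the finish is 27 days.
The longest chain containing Q totals 21 days.
So Q can slip 15 − 9 = 6 days.

6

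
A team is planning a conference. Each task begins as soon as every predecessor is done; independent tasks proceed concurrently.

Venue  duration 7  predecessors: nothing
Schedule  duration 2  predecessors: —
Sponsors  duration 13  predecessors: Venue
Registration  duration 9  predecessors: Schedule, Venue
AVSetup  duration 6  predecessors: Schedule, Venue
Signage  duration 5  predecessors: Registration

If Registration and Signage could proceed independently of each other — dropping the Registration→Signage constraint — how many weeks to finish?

Before: longest chain Venue→Registration→Signage = 7+9+5 = 21, finish 21.
Without Registration→Signage, Signage's earliest start moves from 16 to 0.
New critical path: Venue→Sponsors = 7+13 = 20 ⇒ 20 weeks.

20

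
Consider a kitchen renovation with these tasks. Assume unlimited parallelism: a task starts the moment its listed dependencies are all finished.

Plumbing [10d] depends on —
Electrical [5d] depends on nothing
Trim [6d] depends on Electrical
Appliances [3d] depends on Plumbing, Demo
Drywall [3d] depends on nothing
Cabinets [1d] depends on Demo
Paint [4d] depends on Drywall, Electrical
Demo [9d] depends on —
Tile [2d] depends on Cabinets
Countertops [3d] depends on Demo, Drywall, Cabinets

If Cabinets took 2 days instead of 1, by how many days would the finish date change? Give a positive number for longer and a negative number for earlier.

1

Actual critical path: Demo→Cabinets→Countertops = 9+1+3 = 13 ⇒ 13 days.
Cabinets lies on that path, so at 2 days the path becomes 14 days.
That remains the longest chain; total 14 days.
Change in finish: 14 − 13 = +1 days.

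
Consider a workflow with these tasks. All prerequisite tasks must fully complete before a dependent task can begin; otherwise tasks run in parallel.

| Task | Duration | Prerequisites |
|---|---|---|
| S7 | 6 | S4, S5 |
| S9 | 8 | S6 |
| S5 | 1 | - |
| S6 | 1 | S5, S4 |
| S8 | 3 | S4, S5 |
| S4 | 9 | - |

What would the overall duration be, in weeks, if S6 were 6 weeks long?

23

As given, the longest chain is S4→S6→S9 = 9+1+8 = 18, so the finish is 18 weeks.
Since S6 is critical, the +5 change carries straight to that chain (now 23 weeks).
No other chain overtakes it, so the finish is 23 weeks.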